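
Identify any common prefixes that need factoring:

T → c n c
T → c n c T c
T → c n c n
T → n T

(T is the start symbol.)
Left-factoring is needed when two productions for the same non-terminal
share a common prefix on the right-hand side.

Productions for T:
  T → c n c
  T → c n c T c
  T → c n c n
  T → n T

Found common prefix 'c n c' in productions for T

Answer: Yes, T has productions with common prefix 'c n c'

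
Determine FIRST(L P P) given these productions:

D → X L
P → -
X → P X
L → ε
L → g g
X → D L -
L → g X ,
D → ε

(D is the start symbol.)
{ '-', 'g' }

FIRST sets of the non-terminals involved (from the grammar, by fixed-point iteration):
  FIRST(L) = { 'g', ε }
  FIRST(P) = { '-' }

To compute FIRST(L P P), process the symbols left to right:
Symbol L is a non-terminal. Add FIRST(L) \ {ε} = { 'g' }
L is nullable (ε ∈ FIRST(L)), continue to the next symbol.
Symbol P is a non-terminal. Add FIRST(P) \ {ε} = { '-' }
P is not nullable (ε ∉ FIRST(P)), so stop here.
FIRST(L P P) = { '-', 'g' }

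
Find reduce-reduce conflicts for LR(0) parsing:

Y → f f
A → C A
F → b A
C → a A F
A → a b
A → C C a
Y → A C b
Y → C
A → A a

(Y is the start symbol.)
No reduce-reduce conflicts

Augment with Y' → Y and build the canonical LR(0) collection (I0 = CLOSURE({[Y' → . Y]}), then GOTO on every symbol after a dot until no new states appear). It has 20 states:
  I0: { [A → . A a], [A → . C A], [A → . C C a], [A → . a b], [C → . a A F], [Y → . A C b], [Y → . C], [Y → . f f], [Y' → . Y] }  — shift
  I1: { [A → A . a], [C → . a A F], [Y → A . C b] }  — shift
  I2: { [A → . A a], [A → . C A], [A → . C C a], [A → . a b], [A → C . A], [A → C . C a], [C → . a A F], [Y → C .] }  — shift, reduce
  I3: { [Y' → Y .] }  — accept
  I4: { [A → . A a], [A → . C A], [A → . C C a], [A → . a b], [A → a . b], [C → . a A F], [C → a . A F] }  — shift
  I5: { [Y → f . f] }  — shift
  I6: { [Y → f f .] }  — reduce
  I7: { [A → A . a], [C → a A . F], [F → . b A] }  — shift
  I8: { [A → . A a], [A → . C A], [A → . C C a], [A → . a b], [A → C . A], [A → C . C a], [C → . a A F] }  — shift
  I9: { [A → a b .] }  — reduce
  I10: { [A → A . a], [A → C A .] }  — shift, reduce
  I11: { [A → . A a], [A → . C A], [A → . C C a], [A → . a b], [A → C . A], [A → C . C a], [A → C C . a], [C → . a A F] }  — shift
  I12: { [A → . A a], [A → . C A], [A → . C C a], [A → . a b], [A → C C a .], [A → a . b], [C → . a A F], [C → a . A F] }  — shift, reduce
  I13: { [A → A a .] }  — reduce
  I14: { [C → a A F .] }  — reduce
  I15: { [A → . A a], [A → . C A], [A → . C C a], [A → . a b], [C → . a A F], [F → b . A] }  — shift
  I16: { [A → A . a], [F → b A .] }  — shift, reduce
  I17: { [Y → A C . b] }  — shift
  I18: { [A → . A a], [A → . C A], [A → . C C a], [A → . a b], [A → A a .], [C → . a A F], [C → a . A F] }  — shift, reduce
  I19: { [Y → A C b .] }  — reduce

No state contains more than one complete item.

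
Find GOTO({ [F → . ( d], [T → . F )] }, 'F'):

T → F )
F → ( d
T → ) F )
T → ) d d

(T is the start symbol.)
GOTO(I, 'F') = CLOSURE({ [A → αX.β] : [A → α.Xβ] ∈ I, X = 'F' })

Items with dot before 'F', with the dot advanced:
  [T → . F )] → [T → F . )]
Closure adds nothing (no advanced item has the dot before a non-terminal).

GOTO = { [T → F . )] }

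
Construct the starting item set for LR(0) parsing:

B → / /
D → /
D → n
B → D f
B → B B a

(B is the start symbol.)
First, augment the grammar with B' → B
I₀ = CLOSURE({ [B' → . B] }):
  [B' → . B] has the dot before B: add [B → . / /], [B → . D f], [B → . B B a]
  [B → . D f] has the dot before D: add [D → . /], [D → . n]
No further items can be added.

I₀ = { [B → . / /], [B → . B B a], [B → . D f], [B' → . B], [D → . /], [D → . n] }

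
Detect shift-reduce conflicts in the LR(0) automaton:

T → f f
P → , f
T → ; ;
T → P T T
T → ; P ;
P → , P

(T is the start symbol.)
A shift-reduce conflict occurs when an LR(0) state has both:
  - a complete (reduce) item [A → α .] (dot at the end), and
  - a shift item [B → β . c γ] (dot before a terminal).

Augment with T' → T and build the canonical LR(0) collection (I0 = CLOSURE({[T' → . T]}), then GOTO on every symbol after a dot until no new states appear). It has 14 states:
  I0: { [P → . , P], [P → . , f], [T → . ; ;], [T → . ; P ;], [T → . P T T], [T → . f f], [T' → . T] }  — shift
  I1: { [P → , . P], [P → , . f], [P → . , P], [P → . , f] }  — shift
  I2: { [P → . , P], [P → . , f], [T → ; . ;], [T → ; . P ;] }  — shift
  I3: { [P → . , P], [P → . , f], [T → . ; ;], [T → . ; P ;], [T → . P T T], [T → . f f], [T → P . T T] }  — shift
  I4: { [T' → T .] }  — accept
  I5: { [T → f . f] }  — shift
  I6: { [T → f f .] }  — reduce
  I7: { [P → . , P], [P → . , f], [T → . ; ;], [T → . ; P ;], [T → . P T T], [T → . f f], [T → P T . T] }  — shift
  I8: { [T → P T T .] }  — reduce
  I9: { [T → ; ; .] }  — reduce
  I10: { [T → ; P . ;] }  — shift
  I11: { [T → ; P ; .] }  — reduce
  I12: { [P → , P .] }  — reduce
  I13: { [P → , f .] }  — reduce

No state contains both a complete item and a shift item.

Answer: No shift-reduce conflicts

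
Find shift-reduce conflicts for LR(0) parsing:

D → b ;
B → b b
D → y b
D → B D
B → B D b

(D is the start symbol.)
A shift-reduce conflict occurs when an LR(0) state has both:
  - a complete (reduce) item [A → α .] (dot at the end), and
  - a shift item [B → β . c γ] (dot before a terminal).

Augment with D' → D and build the canonical LR(0) collection (I0 = CLOSURE({[D' → . D]}), then GOTO on every symbol after a dot until no new states appear). It has 10 states:
  I0: { [B → . B D b], [B → . b b], [D → . B D], [D → . b ;], [D → . y b], [D' → . D] }  — shift
  I1: { [B → . B D b], [B → . b b], [B → B . D b], [D → . B D], [D → . b ;], [D → . y b], [D → B . D] }  — shift
  I2: { [D' → D .] }  — accept
  I3: { [B → b . b], [D → b . ;] }  — shift
  I4: { [D → y . b] }  — shift
  I5: { [D → y b .] }  — reduce
  I6: { [D → b ; .] }  — reduce
  I7: { [B → b b .] }  — reduce
  I8: { [B → B D . b], [D → B D .] }  — shift, reduce
  I9: { [B → B D b .] }  — reduce

I8 contains reduce item [D → B D .] and shift item [B → B D . b] — shift-reduce conflict.

Answer: Yes — I8: [D → B D .] vs [B → B D . b]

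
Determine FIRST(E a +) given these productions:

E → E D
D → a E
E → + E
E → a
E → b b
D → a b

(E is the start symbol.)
FIRST sets of the non-terminals involved (from the grammar, by fixed-point iteration):
  FIRST(E) = { '+', 'a', 'b' }

To compute FIRST(E a +), process the symbols left to right:
Symbol E is a non-terminal. Add FIRST(E) \ {ε} = { '+', 'a', 'b' }
E is not nullable (ε ∉ FIRST(E)), so stop here.
FIRST(E a +) = { '+', 'a', 'b' }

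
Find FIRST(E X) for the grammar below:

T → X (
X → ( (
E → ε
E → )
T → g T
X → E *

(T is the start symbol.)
{ '(', ')', '*' }

FIRST sets of the non-terminals involved (from the grammar, by fixed-point iteration):
  FIRST(E) = { ')', ε }
  FIRST(X) = { '(', ')', '*' }

To compute FIRST(E X), process the symbols left to right:
Symbol E is a non-terminal. Add FIRST(E) \ {ε} = { ')' }
E is nullable (ε ∈ FIRST(E)), continue to the next symbol.
Symbol X is a non-terminal. Add FIRST(X) \ {ε} = { '(', ')', '*' }
X is not nullable (ε ∉ FIRST(X)), so stop here.
FIRST(E X) = { '(', ')', '*' }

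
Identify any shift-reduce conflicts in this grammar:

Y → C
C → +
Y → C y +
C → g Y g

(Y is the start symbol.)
A shift-reduce conflict occurs when an LR(0) state has both:
  - a complete (reduce) item [A → α .] (dot at the end), and
  - a shift item [B → β . c γ] (dot before a terminal).

Augment with Y' → Y and build the canonical LR(0) collection (I0 = CLOSURE({[Y' → . Y]}), then GOTO on every symbol after a dot until no new states appear). It has 9 states:
  I0: { [C → . +], [C → . g Y g], [Y → . C y +], [Y → . C], [Y' → . Y] }  — shift
  I1: { [C → + .] }  — reduce
  I2: { [Y → C . y +], [Y → C .] }  — shift, reduce
  I3: { [Y' → Y .] }  — accept
  I4: { [C → . +], [C → . g Y g], [C → g . Y g], [Y → . C y +], [Y → . C] }  — shift
  I5: { [C → g Y . g] }  — shift
  I6: { [C → g Y g .] }  — reduce
  I7: { [Y → C y . +] }  — shift
  I8: { [Y → C y + .] }  — reduce

I2 contains reduce item [Y → C .] and shift item [Y → C . y +] — shift-reduce conflict.

Answer: Yes — I2: [Y → C .] vs [Y → C . y +]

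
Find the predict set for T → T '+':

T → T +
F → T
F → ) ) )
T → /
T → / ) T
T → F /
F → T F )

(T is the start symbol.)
{ ')', '/' }

PREDICT(T → T '+') = (FIRST(RHS) \ {ε}) ∪ (FOLLOW(T) if ε ∈ FIRST(RHS), i.e. RHS ⇒* ε)
FIRST(T) = { ')', '/' }
FIRST(T '+') = { ')', '/' }
ε ∉ FIRST(T '+'), so FOLLOW(T) is not added.
PREDICT(T → T '+') = { ')', '/' }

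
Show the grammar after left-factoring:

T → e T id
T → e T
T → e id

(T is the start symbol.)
Left-factoring transforms A → αβ₁ | αβ₂ into A → αA' and A' → β₁ | β₂
(α is the longest common prefix among the alternatives). Repeat until
no nonterminal has two alternatives with a common prefix.

Round 1: T has alternatives sharing prefix 'e'. Introduce T': T → e T'
  Add: T' → T id
  Add: T' → T
  Add: T' → id

Round 2: T' has alternatives sharing prefix 'T'. Introduce T'': T' → T T''
  Add: T'' → id
  Add: T'' → ε

No remaining common prefixes — done.

Resulting grammar:
T → e T'
T' → T T''
T'' → id
T'' → ε
T' → id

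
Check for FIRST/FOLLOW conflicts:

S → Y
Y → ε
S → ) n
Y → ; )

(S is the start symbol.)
A FIRST/FOLLOW conflict occurs when a non-terminal N has a nullable alternative N → β (β ⇒* ε) and another alternative N → α with FIRST(α) ∩ FOLLOW(N) ≠ ∅: on such a lookahead the parser cannot decide between expanding α and letting N vanish via β.

Nullable non-terminals: S, Y.
FIRST sets used below: FIRST(Y) = { ';', ε }

S: nullable alternative(s) S → Y; FOLLOW(S) = { $ }
  S → Y: FIRST \ {ε} = { ';' } — this is the only nullable alternative, skip
  S → ) n: FIRST \ {ε} = { ')' } — disjoint from FOLLOW(S)

Y: nullable alternative(s) Y → ε; FOLLOW(Y) = { $ }
  Y → ε: FIRST \ {ε} = { } — this is the only nullable alternative, skip
  Y → ; ): FIRST \ {ε} = { ';' } — disjoint from FOLLOW(Y)

No FIRST/FOLLOW conflicts found.

Answer: No FIRST/FOLLOW conflicts.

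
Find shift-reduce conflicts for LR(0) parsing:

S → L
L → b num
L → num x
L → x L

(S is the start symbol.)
No shift-reduce conflicts

A shift-reduce conflict occurs when an LR(0) state has both:
  - a complete (reduce) item [A → α .] (dot at the end), and
  - a shift item [B → β . c γ] (dot before a terminal).

Augment with S' → S and build the canonical LR(0) collection (I0 = CLOSURE({[S' → . S]}), then GOTO on every symbol after a dot until no new states appear). It has 9 states:
  I0: { [L → . b num], [L → . num x], [L → . x L], [S → . L], [S' → . S] }  — shift
  I1: { [S → L .] }  — reduce
  I2: { [S' → S .] }  — accept
  I3: { [L → b . num] }  — shift
  I4: { [L → num . x] }  — shift
  I5: { [L → . b num], [L → . num x], [L → . x L], [L → x . L] }  — shift
  I6: { [L → x L .] }  — reduce
  I7: { [L → num x .] }  — reduce
  I8: { [L → b num .] }  — reduce

No state contains both a complete item and a shift item.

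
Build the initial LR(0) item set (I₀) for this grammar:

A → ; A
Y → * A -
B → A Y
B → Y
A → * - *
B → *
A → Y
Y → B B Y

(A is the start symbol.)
First, augment the grammar with A' → A
I₀ = CLOSURE({ [A' → . A] }):
  [A' → . A] has the dot before A: add [A → . ; A], [A → . * - *], [A → . Y]
  [A → . Y] has the dot before Y: add [Y → . * A -], [Y → . B B Y]
  [Y → . B B Y] has the dot before B: add [B → . A Y], [B → . Y], [B → . *]
No further items can be added.

I₀ = { [A → . * - *], [A → . ; A], [A → . Y], [A' → . A], [B → . *], [B → . A Y], [B → . Y], [Y → . * A -], [Y → . B B Y] }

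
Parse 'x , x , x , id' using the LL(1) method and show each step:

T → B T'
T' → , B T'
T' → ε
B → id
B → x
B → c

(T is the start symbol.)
LL(1) parsing maintains a stack (initially the start symbol over $) and the input. At each step: if the stack top is a terminal, match it against the current input token; if it is a non-terminal N, replace it with the RHS of M[N, lookahead] (the unique production whose predict set contains the lookahead).

Stack is shown with the top on the left.

Stack     Input             Action
----------------------------------
T $       x , x , x , id $  output T → B T'
B T' $    x , x , x , id $  output B → x
x T' $    x , x , x , id $  match 'x'
T' $      , x , x , id $    output T' → , B T'
, B T' $  , x , x , id $    match ','
B T' $    x , x , id $      output B → x
x T' $    x , x , id $      match 'x'
T' $      , x , id $        output T' → , B T'
, B T' $  , x , id $        match ','
B T' $    x , id $          output B → x
x T' $    x , id $          match 'x'
T' $      , id $            output T' → , B T'
, B T' $  , id $            match ','
B T' $    id $              output B → id
id T' $   id $              match 'id'
T' $      $                 output T' → ε
$         $                 accept

The string is accepted.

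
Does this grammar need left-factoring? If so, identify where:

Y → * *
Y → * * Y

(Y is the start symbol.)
Yes, Y has productions with common prefix '* *'

Left-factoring is needed when two productions for the same non-terminal
share a common prefix on the right-hand side.

Productions for Y:
  Y → * *
  Y → * * Y

Found common prefix '* *' in productions for Y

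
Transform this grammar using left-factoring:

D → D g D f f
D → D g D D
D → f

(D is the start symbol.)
D → D g D D'
D' → f f
D' → D
D → f

Left-factoring transforms A → αβ₁ | αβ₂ into A → αA' and A' → β₁ | β₂
(α is the longest common prefix among the alternatives). Repeat until
no nonterminal has two alternatives with a common prefix.

Round 1: D has alternatives sharing prefix 'D g D'. Introduce D': D → D g D D'
  Add: D' → f f
  Add: D' → D

No remaining common prefixes — done.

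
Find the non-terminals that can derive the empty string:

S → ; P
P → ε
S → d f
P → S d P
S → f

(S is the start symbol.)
ε-productions: P → ε
So P is immediately nullable.
No further non-terminal can be added: every production for the remaining non-terminals contains a terminal or a non-nullable non-terminal.
Nullable = { 'P' }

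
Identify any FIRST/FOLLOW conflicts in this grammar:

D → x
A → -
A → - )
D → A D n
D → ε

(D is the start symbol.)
A FIRST/FOLLOW conflict occurs when a non-terminal N has a nullable alternative N → β (β ⇒* ε) and another alternative N → α with FIRST(α) ∩ FOLLOW(N) ≠ ∅: on such a lookahead the parser cannot decide between expanding α and letting N vanish via β.

Nullable non-terminals: D.
FIRST sets used below: FIRST(A) = { '-' }

D: nullable alternative(s) D → ε; FOLLOW(D) = { $, 'n' }
  D → x: FIRST \ {ε} = { 'x' } — disjoint from FOLLOW(D)
  D → A D n: FIRST \ {ε} = { '-' } — disjoint from FOLLOW(D)
  D → ε: FIRST \ {ε} = { } — this is the only nullable alternative, skip

A has no nullable alternative, so no FIRST/FOLLOW check is needed there.

No FIRST/FOLLOW conflicts found.

Answer: No FIRST/FOLLOW conflicts.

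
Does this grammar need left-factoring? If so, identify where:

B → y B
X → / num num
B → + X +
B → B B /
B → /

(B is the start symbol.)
No, left-factoring is not needed

Left-factoring is needed when two productions for the same non-terminal
share a common prefix on the right-hand side.

Productions for B:
  B → y B
  B → + X +
  B → B B /
  B → /

No common prefixes found.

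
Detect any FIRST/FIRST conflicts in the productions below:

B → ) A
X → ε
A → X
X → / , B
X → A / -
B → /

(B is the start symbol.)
Yes. X → '/' ',' B / X → A '/' '-' on { '/' }

A FIRST/FIRST conflict occurs when two productions N → α and N → β for the same non-terminal have FIRST(α) ∩ FIRST(β) ≠ ∅ (with ε ∈ FIRST of a nullable right-hand side, so two nullable alternatives also conflict).

FIRST sets of the non-terminals at (or reachable through a nullable prefix from) the front of some alternative:
  FIRST(A) = { '/', ε }

Productions for B:
  B → ) A: FIRST = { ')' }
  B → /: FIRST = { '/' }
Productions for X:
  X → ε: FIRST = { ε }
  X → / , B: FIRST = { '/' }
  X → A / -: FIRST = { '/' }
A has only one production, so no FIRST/FIRST conflict is possible there.

Conflict for X: X → / , B and X → A / -
  Overlap: { '/' }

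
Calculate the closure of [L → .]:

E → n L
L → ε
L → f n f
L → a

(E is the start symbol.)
To compute CLOSURE, for each item [A → α.Bβ] where B is a non-terminal, add [B → .γ] for all productions B → γ; repeat for the newly added items until nothing changes.

Start with: [L → .]
The dot is at the end, so nothing is added.

CLOSURE = { [L → .] }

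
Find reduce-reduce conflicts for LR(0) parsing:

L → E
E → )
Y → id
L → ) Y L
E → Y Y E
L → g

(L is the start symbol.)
Augment with L' → L and build the canonical LR(0) collection (I0 = CLOSURE({[L' → . L]}), then GOTO on every symbol after a dot until no new states appear). It has 12 states:
  I0: { [E → . )], [E → . Y Y E], [L → . ) Y L], [L → . E], [L → . g], [L' → . L], [Y → . id] }  — shift
  I1: { [E → ) .], [L → ) . Y L], [Y → . id] }  — shift, reduce
  I2: { [L → E .] }  — reduce
  I3: { [L' → L .] }  — accept
  I4: { [E → Y . Y E], [Y → . id] }  — shift
  I5: { [L → g .] }  — reduce
  I6: { [Y → id .] }  — reduce
  I7: { [E → . )], [E → . Y Y E], [E → Y Y . E], [Y → . id] }  — shift
  I8: { [E → ) .] }  — reduce
  I9: { [E → Y Y E .] }  — reduce
  I10: { [E → . )], [E → . Y Y E], [L → ) Y . L], [L → . ) Y L], [L → . E], [L → . g], [Y → . id] }  — shift
  I11: { [L → ) Y L .] }  — reduce

No state contains more than one complete item.

Answer: No reduce-reduce conflicts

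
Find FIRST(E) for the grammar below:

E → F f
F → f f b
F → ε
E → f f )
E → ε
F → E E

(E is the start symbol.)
FIRST sets of the other non-terminals involved (by the same procedure, iterated to a fixed point):
  FIRST(F) = { 'f', ε }

From E → F f:
  - F is a non-terminal: add FIRST(F) \ {ε} = { 'f' }
    F is nullable, so continue to the next symbol
  - f is a terminal: add 'f' and stop
From E → f f ):
  - f is a terminal: add 'f' and stop
From E → ε:
  - ε-production, so ε ∈ FIRST(E)

Collecting: FIRST(E) = { 'f', ε }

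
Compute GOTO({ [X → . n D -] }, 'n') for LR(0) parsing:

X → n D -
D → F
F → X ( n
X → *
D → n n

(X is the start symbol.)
GOTO(I, 'n') = CLOSURE({ [A → αX.β] : [A → α.Xβ] ∈ I, X = 'n' })

Items with dot before 'n', with the dot advanced:
  [X → . n D -] → [X → n . D -]
Closure of the advanced items:
  [X → n . D -] has the dot before D: add [D → . F], [D → . n n]
  [D → . F] has the dot before F: add [F → . X ( n]
  [F → . X ( n] has the dot before X: add [X → . n D -], [X → . *]

GOTO = { [D → . F], [D → . n n], [F → . X ( n], [X → . *], [X → . n D -], [X → n . D -] }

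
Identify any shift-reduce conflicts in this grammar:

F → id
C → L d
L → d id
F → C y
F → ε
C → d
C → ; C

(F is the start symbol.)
Yes — I0: [F → .] vs [C → . ; C]; I5: [C → d .] vs [L → d . id]

A shift-reduce conflict occurs when an LR(0) state has both:
  - a complete (reduce) item [A → α .] (dot at the end), and
  - a shift item [B → β . c γ] (dot before a terminal).

Augment with F' → F and build the canonical LR(0) collection (I0 = CLOSURE({[F' → . F]}), then GOTO on every symbol after a dot until no new states appear). It has 11 states:
  I0: { [C → . ; C], [C → . L d], [C → . d], [F → . C y], [F → . id], [F → .], [F' → . F], [L → . d id] }  — shift, reduce
  I1: { [C → . ; C], [C → . L d], [C → . d], [C → ; . C], [L → . d id] }  — shift
  I2: { [F → C . y] }  — shift
  I3: { [F' → F .] }  — accept
  I4: { [C → L . d] }  — shift
  I5: { [C → d .], [L → d . id] }  — shift, reduce
  I6: { [F → id .] }  — reduce
  I7: { [L → d id .] }  — reduce
  I8: { [C → L d .] }  — reduce
  I9: { [F → C y .] }  — reduce
  I10: { [C → ; C .] }  — reduce

I0 contains reduce item [F → .] and shift items [C → . ; C], [C → . d], [F → . id], [L → . d id] — shift-reduce conflict.
I5 contains reduce item [C → d .] and shift item [L → d . id] — shift-reduce conflict.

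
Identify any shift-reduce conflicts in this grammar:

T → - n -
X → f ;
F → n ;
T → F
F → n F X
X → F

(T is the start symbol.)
No shift-reduce conflicts

A shift-reduce conflict occurs when an LR(0) state has both:
  - a complete (reduce) item [A → α .] (dot at the end), and
  - a shift item [B → β . c γ] (dot before a terminal).

Augment with T' → T and build the canonical LR(0) collection (I0 = CLOSURE({[T' → . T]}), then GOTO on every symbol after a dot until no new states appear). It has 13 states:
  I0: { [F → . n ;], [F → . n F X], [T → . - n -], [T → . F], [T' → . T] }  — shift
  I1: { [T → - . n -] }  — shift
  I2: { [T → F .] }  — reduce
  I3: { [T' → T .] }  — accept
  I4: { [F → . n ;], [F → . n F X], [F → n . ;], [F → n . F X] }  — shift
  I5: { [F → n ; .] }  — reduce
  I6: { [F → . n ;], [F → . n F X], [F → n F . X], [X → . F], [X → . f ;] }  — shift
  I7: { [X → F .] }  — reduce
  I8: { [F → n F X .] }  — reduce
  I9: { [X → f . ;] }  — shift
  I10: { [X → f ; .] }  — reduce
  I11: { [T → - n . -] }  — shift
  I12: { [T → - n - .] }  — reduce

No state contains both a complete item and a shift item.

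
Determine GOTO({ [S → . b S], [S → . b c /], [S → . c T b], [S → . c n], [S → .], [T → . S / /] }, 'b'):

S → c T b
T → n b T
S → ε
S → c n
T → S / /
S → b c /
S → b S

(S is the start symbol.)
{ [S → . b S], [S → . b c /], [S → . c T b], [S → . c n], [S → .], [S → b . S], [S → b . c /] }

GOTO(I, 'b') = CLOSURE({ [A → αX.β] : [A → α.Xβ] ∈ I, X = 'b' })

Items with dot before 'b', with the dot advanced:
  [S → . b S] → [S → b . S]
  [S → . b c /] → [S → b . c /]
Closure of the advanced items:
  [S → b . S] has the dot before S: add [S → . c T b], [S → .], [S → . c n], [S → . b c /], [S → . b S]

GOTO = { [S → . b S], [S → . b c /], [S → . c T b], [S → . c n], [S → .], [S → b . S], [S → b . c /] }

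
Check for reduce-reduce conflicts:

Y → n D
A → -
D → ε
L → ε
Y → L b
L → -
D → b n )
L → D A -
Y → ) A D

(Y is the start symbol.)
Yes — I0: [D → .] vs [L → .]

A reduce-reduce conflict occurs when an LR(0) state has two complete items [A → α .] and [B → β .] — both call for a reduction, and with no lookahead the parser cannot choose between them.

Augment with Y' → Y and build the canonical LR(0) collection (I0 = CLOSURE({[Y' → . Y]}), then GOTO on every symbol after a dot until no new states appear). It has 17 states:
  I0: { [D → . b n )], [D → .], [L → . -], [L → . D A -], [L → .], [Y → . ) A D], [Y → . L b], [Y → . n D], [Y' → . Y] }  — shift, 2 reduces
  I1: { [A → . -], [Y → ) . A D] }  — shift
  I2: { [L → - .] }  — reduce
  I3: { [A → . -], [L → D . A -] }  — shift
  I4: { [Y → L . b] }  — shift
  I5: { [Y' → Y .] }  — accept
  I6: { [D → b . n )] }  — shift
  I7: { [D → . b n )], [D → .], [Y → n . D] }  — shift, reduce
  I8: { [Y → n D .] }  — reduce
  I9: { [D → b n . )] }  — shift
  I10: { [D → b n ) .] }  — reduce
  I11: { [Y → L b .] }  — reduce
  I12: { [A → - .] }  — reduce
  I13: { [L → D A . -] }  — shift
  I14: { [L → D A - .] }  — reduce
  I15: { [D → . b n )], [D → .], [Y → ) A . D] }  — shift, reduce
  I16: { [Y → ) A D .] }  — reduce

I0 contains complete items [D → .], [L → .] — reduce-reduce conflict.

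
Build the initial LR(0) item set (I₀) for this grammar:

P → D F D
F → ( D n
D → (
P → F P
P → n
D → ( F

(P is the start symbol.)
{ [D → . ( F], [D → . (], [F → . ( D n], [P → . D F D], [P → . F P], [P → . n], [P' → . P] }

First, augment the grammar with P' → P
I₀ = CLOSURE({ [P' → . P] }):
  [P' → . P] has the dot before P: add [P → . D F D], [P → . F P], [P → . n]
  [P → . D F D] has the dot before D: add [D → . (], [D → . ( F]
  [P → . F P] has the dot before F: add [F → . ( D n]
No further items can be added.

I₀ = { [D → . ( F], [D → . (], [F → . ( D n], [P → . D F D], [P → . F P], [P → . n], [P' → . P] }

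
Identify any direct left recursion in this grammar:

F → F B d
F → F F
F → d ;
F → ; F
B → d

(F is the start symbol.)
Direct left recursion occurs when N → N α for some non-terminal N (the right-hand side begins with the left-hand side itself).

F → F B d: LEFT RECURSIVE (starts with F)
F → F F: LEFT RECURSIVE (starts with F)
F → d ;: starts with d
F → ; F: starts with ';'
B → d: starts with d

The grammar has direct left recursion on: F.

Answer: Yes, F is left-recursive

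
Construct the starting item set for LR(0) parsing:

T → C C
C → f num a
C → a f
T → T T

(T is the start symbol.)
{ [C → . a f], [C → . f num a], [T → . C C], [T → . T T], [T' → . T] }

First, augment the grammar with T' → T
I₀ = CLOSURE({ [T' → . T] }):
  [T' → . T] has the dot before T: add [T → . C C], [T → . T T]
  [T → . C C] has the dot before C: add [C → . f num a], [C → . a f]
No further items can be added.

I₀ = { [C → . a f], [C → . f num a], [T → . C C], [T → . T T], [T' → . T] }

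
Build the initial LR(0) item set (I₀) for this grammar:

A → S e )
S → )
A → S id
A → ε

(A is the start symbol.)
First, augment the grammar with A' → A
I₀ = CLOSURE({ [A' → . A] }):
  [A' → . A] has the dot before A: add [A → . S e )], [A → . S id], [A → .]
  [A → . S e )] has the dot before S: add [S → . )]
No further items can be added.

I₀ = { [A → . S e )], [A → . S id], [A → .], [A' → . A], [S → . )] }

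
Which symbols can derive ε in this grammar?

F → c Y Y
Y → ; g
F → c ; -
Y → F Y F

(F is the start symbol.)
A non-terminal is nullable if it can derive ε (the empty string): either it has an ε-production, or it has a production whose right-hand side consists entirely of nullable non-terminals.

There are no ε-productions, so no non-terminal can derive ε.
No non-terminals are nullable.

Answer: None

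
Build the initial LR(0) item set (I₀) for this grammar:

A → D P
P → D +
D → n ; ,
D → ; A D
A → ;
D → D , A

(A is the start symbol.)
First, augment the grammar with A' → A
I₀ = CLOSURE({ [A' → . A] }):
  [A' → . A] has the dot before A: add [A → . D P], [A → . ;]
  [A → . D P] has the dot before D: add [D → . n ; ,], [D → . ; A D], [D → . D , A]
No further items can be added.

I₀ = { [A → . ;], [A → . D P], [A' → . A], [D → . ; A D], [D → . D , A], [D → . n ; ,] }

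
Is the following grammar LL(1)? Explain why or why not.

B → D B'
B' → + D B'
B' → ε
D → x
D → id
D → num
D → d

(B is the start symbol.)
Relevant sets:
  FOLLOW(B') = { $ }

For B':
  PREDICT(B' → '+' D B') = { '+' }
  PREDICT(B' → ε) = { $ }
For D:
  PREDICT(D → x) = { 'x' }
  PREDICT(D → id) = { 'id' }
  PREDICT(D → num) = { 'num' }
  PREDICT(D → d) = { 'd' }
B has a single production, so nothing to check there.

All predict sets are disjoint. The grammar IS LL(1).

Answer: Yes, the grammar is LL(1).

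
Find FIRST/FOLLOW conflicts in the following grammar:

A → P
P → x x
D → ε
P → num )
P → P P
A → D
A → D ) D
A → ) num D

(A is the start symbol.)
Nullable non-terminals: A, D.
FIRST sets used below: FIRST(P) = { 'num', 'x' }, FIRST(D) = { ε }

A: nullable alternative(s) A → D; FOLLOW(A) = { $ }
  A → P: FIRST \ {ε} = { 'num', 'x' } — disjoint from FOLLOW(A)
  A → D: FIRST \ {ε} = { } — this is the only nullable alternative, skip
  A → D ) D: FIRST \ {ε} = { ')' } — disjoint from FOLLOW(A)
  A → ) num D: FIRST \ {ε} = { ')' } — disjoint from FOLLOW(A)
D has a nullable alternative but only one production, so nothing to check.

P has no nullable alternative, so no FIRST/FOLLOW check is needed there.

No FIRST/FOLLOW conflicts found.

Answer: No FIRST/FOLLOW conflicts.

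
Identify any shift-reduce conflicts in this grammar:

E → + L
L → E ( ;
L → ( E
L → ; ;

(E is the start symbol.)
No shift-reduce conflicts

A shift-reduce conflict occurs when an LR(0) state has both:
  - a complete (reduce) item [A → α .] (dot at the end), and
  - a shift item [B → β . c γ] (dot before a terminal).

Augment with E' → E and build the canonical LR(0) collection (I0 = CLOSURE({[E' → . E]}), then GOTO on every symbol after a dot until no new states appear). It has 11 states:
  I0: { [E → . + L], [E' → . E] }  — shift
  I1: { [E → + . L], [E → . + L], [L → . ( E], [L → . ; ;], [L → . E ( ;] }  — shift
  I2: { [E' → E .] }  — accept
  I3: { [E → . + L], [L → ( . E] }  — shift
  I4: { [L → ; . ;] }  — shift
  I5: { [L → E . ( ;] }  — shift
  I6: { [E → + L .] }  — reduce
  I7: { [L → E ( . ;] }  — shift
  I8: { [L → E ( ; .] }  — reduce
  I9: { [L → ; ; .] }  — reduce
  I10: { [L → ( E .] }  — reduce

No state contains both a complete item and a shift item.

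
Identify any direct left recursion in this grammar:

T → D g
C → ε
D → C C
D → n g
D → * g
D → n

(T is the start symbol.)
Direct left recursion occurs when N → N α for some non-terminal N (the right-hand side begins with the left-hand side itself).

T → D g: starts with D
C → ε: starts with ε
D → C C: starts with C
D → n g: starts with n
D → * g: starts with '*'
D → n: starts with n

No direct left recursion found.

Answer: No direct left recursion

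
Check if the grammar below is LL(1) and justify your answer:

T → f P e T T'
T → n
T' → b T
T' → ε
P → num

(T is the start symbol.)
No. Predict set conflict for T': { 'b' }

Relevant sets:
  FOLLOW(T') = { $, 'b' }

For T:
  PREDICT(T → f P e T T') = { 'f' }
  PREDICT(T → n) = { 'n' }
For T':
  PREDICT(T' → b T) = { 'b' }
  PREDICT(T' → ε) = { $, 'b' }
P has a single production, so nothing to check there.

Conflict found: Predict set conflict for T': { 'b' }
The grammar is NOT LL(1).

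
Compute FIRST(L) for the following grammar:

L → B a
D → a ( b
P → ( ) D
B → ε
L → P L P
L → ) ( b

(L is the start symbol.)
FIRST sets of the other non-terminals involved (by the same procedure, iterated to a fixed point):
  FIRST(B) = { ε }
  FIRST(P) = { '(' }

From L → B a:
  - B is a non-terminal: add FIRST(B) \ {ε} = { }
    B is nullable, so continue to the next symbol
  - a is a terminal: add 'a' and stop
From L → P L P:
  - P is a non-terminal: add FIRST(P) \ {ε} = { '(' }
    P is not nullable, so stop
From L → ) ( b:
  - ')' is a terminal: add ')' and stop

Collecting: FIRST(L) = { '(', ')', 'a' }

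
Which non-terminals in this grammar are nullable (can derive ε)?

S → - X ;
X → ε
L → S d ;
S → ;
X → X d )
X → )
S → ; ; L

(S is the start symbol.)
ε-productions: X → ε
So X is immediately nullable.
No further non-terminal can be added: every production for the remaining non-terminals contains a terminal or a non-nullable non-terminal.
Nullable = { 'X' }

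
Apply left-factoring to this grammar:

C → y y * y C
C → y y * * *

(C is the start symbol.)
Left-factoring transforms A → αβ₁ | αβ₂ into A → αA' and A' → β₁ | β₂
(α is the longest common prefix among the alternatives). Repeat until
no nonterminal has two alternatives with a common prefix.

Round 1: C has alternatives sharing prefix 'y y *'. Introduce C': C → y y * C'
  Add: C' → y C
  Add: C' → * *

No remaining common prefixes — done.

Resulting grammar:
C → y y * C'
C' → y C
C' → * *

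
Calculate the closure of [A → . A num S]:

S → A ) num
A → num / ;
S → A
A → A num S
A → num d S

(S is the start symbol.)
{ [A → . A num S], [A → . num / ;], [A → . num d S] }

To compute CLOSURE, for each item [A → α.Bβ] where B is a non-terminal, add [B → .γ] for all productions B → γ; repeat for the newly added items until nothing changes.

Start with: [A → . A num S]
  [A → . A num S] has the dot before A: add [A → . num / ;], [A → . num d S]
No further items can be added.

CLOSURE = { [A → . A num S], [A → . num / ;], [A → . num d S] }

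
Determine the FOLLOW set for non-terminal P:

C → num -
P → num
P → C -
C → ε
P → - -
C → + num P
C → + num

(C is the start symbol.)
{ $, '-' }

To compute FOLLOW(P), find every occurrence of P on a right-hand side N → α P β: add FIRST(β) \ {ε}, and if β is empty or nullable also add FOLLOW(N). Iterate to a fixed point.

In C → + num P: P is at the end, add FOLLOW(C)

The FOLLOW sets referred to above (computed the same way, to a fixed point):
  FOLLOW(C) = { $, '-' }

Taking the union: FOLLOW(P) = { $, '-' }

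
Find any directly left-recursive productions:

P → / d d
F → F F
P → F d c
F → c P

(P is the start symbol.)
Yes, F is left-recursive

P → / d d: starts with '/'
F → F F: LEFT RECURSIVE (starts with F)
P → F d c: starts with F
F → c P: starts with c

The grammar has direct left recursion on: F.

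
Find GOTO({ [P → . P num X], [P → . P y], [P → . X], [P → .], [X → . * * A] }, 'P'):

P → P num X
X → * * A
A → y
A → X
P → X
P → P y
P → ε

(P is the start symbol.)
GOTO(I, 'P') = CLOSURE({ [A → αX.β] : [A → α.Xβ] ∈ I, X = 'P' })

Items with dot before 'P', with the dot advanced:
  [P → . P num X] → [P → P . num X]
  [P → . P y] → [P → P . y]
Closure adds nothing (no advanced item has the dot before a non-terminal).

GOTO = { [P → P . num X], [P → P . y] }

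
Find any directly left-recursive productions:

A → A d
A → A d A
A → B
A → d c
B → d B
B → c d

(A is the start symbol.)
Yes, A is left-recursive

Direct left recursion occurs when N → N α for some non-terminal N (the right-hand side begins with the left-hand side itself).

A → A d: LEFT RECURSIVE (starts with A)
A → A d A: LEFT RECURSIVE (starts with A)
A → B: starts with B
A → d c: starts with d
B → d B: starts with d
B → c d: starts with c

The grammar has direct left recursion on: A.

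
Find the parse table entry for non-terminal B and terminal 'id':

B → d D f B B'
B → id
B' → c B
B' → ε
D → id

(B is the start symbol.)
B → id

To find M[B, 'id'], we find productions for B where 'id' is in the predict set (PREDICT(N → α) = (FIRST(α) \ {ε}) ∪ (FOLLOW(N) if α ⇒* ε)).

B → d D f B B': PREDICT = { 'd' }
B → id: PREDICT = { 'id' }
  'id' is in predict set, so this production goes in M[B, 'id']

M[B, 'id'] = B → id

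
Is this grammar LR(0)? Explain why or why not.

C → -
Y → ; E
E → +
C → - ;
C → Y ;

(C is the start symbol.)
No. Shift-reduce conflict between [C → - .] and [C → - . ;]

Augment with C' → C and build the canonical LR(0) collection (I0 = CLOSURE({[C' → . C]}), then GOTO on every symbol after a dot until no new states appear). It has 9 states:
  I0: { [C → . - ;], [C → . -], [C → . Y ;], [C' → . C], [Y → . ; E] }  — shift
  I1: { [C → - . ;], [C → - .] }  — shift, reduce
  I2: { [E → . +], [Y → ; . E] }  — shift
  I3: { [C' → C .] }  — accept
  I4: { [C → Y . ;] }  — shift
  I5: { [C → Y ; .] }  — reduce
  I6: { [E → + .] }  — reduce
  I7: { [Y → ; E .] }  — reduce
  I8: { [C → - ; .] }  — reduce

Conflict in state I1:
  Shift-reduce conflict between [C → - .] and [C → - . ;]
So the grammar is NOT LR(0).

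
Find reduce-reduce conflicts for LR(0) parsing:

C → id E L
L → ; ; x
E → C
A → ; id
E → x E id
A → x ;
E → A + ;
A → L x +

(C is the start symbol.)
No reduce-reduce conflicts

A reduce-reduce conflict occurs when an LR(0) state has two complete items [A → α .] and [B → β .] — both call for a reduction, and with no lookahead the parser cannot choose between them.

Augment with C' → C and build the canonical LR(0) collection (I0 = CLOSURE({[C' → . C]}), then GOTO on every symbol after a dot until no new states appear). It has 21 states:
  I0: { [C → . id E L], [C' → . C] }  — shift
  I1: { [C' → C .] }  — accept
  I2: { [A → . ; id], [A → . L x +], [A → . x ;], [C → . id E L], [C → id . E L], [E → . A + ;], [E → . C], [E → . x E id], [L → . ; ; x] }  — shift
  I3: { [A → ; . id], [L → ; . ; x] }  — shift
  I4: { [E → A . + ;] }  — shift
  I5: { [E → C .] }  — reduce
  I6: { [C → id E . L], [L → . ; ; x] }  — shift
  I7: { [A → L . x +] }  — shift
  I8: { [A → . ; id], [A → . L x +], [A → . x ;], [A → x . ;], [C → . id E L], [E → . A + ;], [E → . C], [E → . x E id], [E → x . E id], [L → . ; ; x] }  — shift
  I9: { [A → ; . id], [A → x ; .], [L → ; . ; x] }  — shift, reduce
  I10: { [E → x E . id] }  — shift
  I11: { [E → x E id .] }  — reduce
  I12: { [L → ; ; . x] }  — shift
  I13: { [A → ; id .] }  — reduce
  I14: { [L → ; ; x .] }  — reduce
  I15: { [A → L x . +] }  — shift
  I16: { [A → L x + .] }  — reduce
  I17: { [L → ; . ; x] }  — shift
  I18: { [C → id E L .] }  — reduce
  I19: { [E → A + . ;] }  — shift
  I20: { [E → A + ; .] }  — reduce

No state contains more than one complete item.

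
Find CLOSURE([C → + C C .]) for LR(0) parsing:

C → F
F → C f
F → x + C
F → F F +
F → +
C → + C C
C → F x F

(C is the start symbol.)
Start with: [C → + C C .]
The dot is at the end, so nothing is added.

CLOSURE = { [C → + C C .] }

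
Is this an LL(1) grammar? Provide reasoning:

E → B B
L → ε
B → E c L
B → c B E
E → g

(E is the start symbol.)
A grammar is LL(1) if for each non-terminal N with multiple productions, the predict sets of those productions are pairwise disjoint, where PREDICT(N → α) = (FIRST(α) \ {ε}) ∪ (FOLLOW(N) if α ⇒* ε).

Relevant sets:
  FIRST(B) = { 'c', 'g' }
  FIRST(E) = { 'c', 'g' }

For E:
  PREDICT(E → B B) = { 'c', 'g' }
  PREDICT(E → g) = { 'g' }
For B:
  PREDICT(B → E c L) = { 'c', 'g' }
  PREDICT(B → c B E) = { 'c' }
L has a single production, so nothing to check there.

Conflict found: Predict set conflict for E: { 'g' }
The grammar is NOT LL(1).

Answer: No. Predict set conflict for E: { 'g' }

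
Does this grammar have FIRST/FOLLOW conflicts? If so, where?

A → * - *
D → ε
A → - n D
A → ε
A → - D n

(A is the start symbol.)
No FIRST/FOLLOW conflicts.

A FIRST/FOLLOW conflict occurs when a non-terminal N has a nullable alternative N → β (β ⇒* ε) and another alternative N → α with FIRST(α) ∩ FOLLOW(N) ≠ ∅: on such a lookahead the parser cannot decide between expanding α and letting N vanish via β.

Nullable non-terminals: A, D.

A: nullable alternative(s) A → ε; FOLLOW(A) = { $ }
  A → * - *: FIRST \ {ε} = { '*' } — disjoint from FOLLOW(A)
  A → - n D: FIRST \ {ε} = { '-' } — disjoint from FOLLOW(A)
  A → ε: FIRST \ {ε} = { } — this is the only nullable alternative, skip
  A → - D n: FIRST \ {ε} = { '-' } — disjoint from FOLLOW(A)
D has a nullable alternative but only one production, so nothing to check.

No FIRST/FOLLOW conflicts found.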